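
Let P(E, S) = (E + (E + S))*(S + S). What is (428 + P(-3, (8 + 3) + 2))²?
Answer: 372100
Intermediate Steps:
P(E, S) = 2*S*(S + 2*E) (P(E, S) = (S + 2*E)*(2*S) = 2*S*(S + 2*E))
(428 + P(-3, (8 + 3) + 2))² = (428 + 2*((8 + 3) + 2)*(((8 + 3) + 2) + 2*(-3)))² = (428 + 2*(11 + 2)*((11 + 2) - 6))² = (428 + 2*13*(13 - 6))² = (428 + 2*13*7)² = (428 + 182)² = 610² = 372100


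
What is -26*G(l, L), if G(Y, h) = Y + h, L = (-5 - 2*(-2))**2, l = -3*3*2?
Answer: 442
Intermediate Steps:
l = -18 (l = -9*2 = -18)
L = 1 (L = (-5 + 4)**2 = (-1)**2 = 1)
-26*G(l, L) = -26*(-18 + 1) = -26*(-17) = 442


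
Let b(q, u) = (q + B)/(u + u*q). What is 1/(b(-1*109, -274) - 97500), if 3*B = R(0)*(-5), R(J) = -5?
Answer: -44388/4327830151 ≈ -1.0256e-5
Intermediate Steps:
B = 25/3 (B = (-5*(-5))/3 = (1/3)*25 = 25/3 ≈ 8.3333)
b(q, u) = (25/3 + q)/(u + q*u) (b(q, u) = (q + 25/3)/(u + u*q) = (25/3 + q)/(u + q*u))
1/(b(-1*109, -274) - 97500) = 1/((25/3 - 1*109)/((-274)*(1 - 1*109)) - 97500) = 1/(-(25/3 - 109)/(274*(1 - 109)) - 97500) = 1/(-1/274*(-302/3)/(-108) - 97500) = 1/(-1/274*(-1/108)*(-302/3) - 97500) = 1/(-151/44388 - 97500) = 1/(-4327830151/44388) = -44388/4327830151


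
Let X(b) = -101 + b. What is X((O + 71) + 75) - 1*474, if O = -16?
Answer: -445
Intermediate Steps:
X((O + 71) + 75) - 1*474 = (-101 + ((-16 + 71) + 75)) - 1*474 = (-101 + (55 + 75)) - 474 = (-101 + 130) - 474 = 29 - 474 = -445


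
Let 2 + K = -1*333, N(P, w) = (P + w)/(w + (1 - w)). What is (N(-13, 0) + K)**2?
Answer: 121104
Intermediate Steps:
N(P, w) = P + w (N(P, w) = (P + w)/1 = (P + w)*1 = P + w)
K = -335 (K = -2 - 1*333 = -2 - 333 = -335)
(N(-13, 0) + K)**2 = ((-13 + 0) - 335)**2 = (-13 - 335)**2 = (-348)**2 = 121104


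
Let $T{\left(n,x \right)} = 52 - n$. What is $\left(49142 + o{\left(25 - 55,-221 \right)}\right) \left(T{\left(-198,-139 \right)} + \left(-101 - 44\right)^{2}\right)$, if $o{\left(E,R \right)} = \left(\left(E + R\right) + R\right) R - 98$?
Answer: $3262648900$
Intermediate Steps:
$o{\left(E,R \right)} = -98 + R \left(E + 2 R\right)$ ($o{\left(E,R \right)} = \left(E + 2 R\right) R - 98 = R \left(E + 2 R\right) - 98 = -98 + R \left(E + 2 R\right)$)
$\left(49142 + o{\left(25 - 55,-221 \right)}\right) \left(T{\left(-198,-139 \right)} + \left(-101 - 44\right)^{2}\right) = \left(49142 + \left(-98 + 2 \left(-221\right)^{2} + \left(25 - 55\right) \left(-221\right)\right)\right) \left(\left(52 - -198\right) + \left(-101 - 44\right)^{2}\right) = \left(49142 - -104214\right) \left(\left(52 + 198\right) + \left(-145\right)^{2}\right) = \left(49142 + \left(-98 + 97682 + 6630\right)\right) \left(250 + 21025\right) = \left(49142 + 104214\right) 21275 = 153356 \cdot 21275 = 3262648900$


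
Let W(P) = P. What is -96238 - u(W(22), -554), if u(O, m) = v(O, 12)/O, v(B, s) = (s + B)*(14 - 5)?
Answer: -1058771/11 ≈ -96252.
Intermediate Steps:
v(B, s) = 9*B + 9*s (v(B, s) = (B + s)*9 = 9*B + 9*s)
u(O, m) = (108 + 9*O)/O (u(O, m) = (9*O + 9*12)/O = (9*O + 108)/O = (108 + 9*O)/O)
-96238 - u(W(22), -554) = -96238 - (9 + 108/22) = -96238 - (9 + 108*(1/22)) = -96238 - (9 + 54/11) = -96238 - 1*153/11 = -96238 - 153/11 = -1058771/11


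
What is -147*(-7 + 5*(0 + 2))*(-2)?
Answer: 882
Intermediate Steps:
-147*(-7 + 5*(0 + 2))*(-2) = -147*(-7 + 5*2)*(-2) = -147*(-7 + 10)*(-2) = -441*(-2) = -147*(-6) = 882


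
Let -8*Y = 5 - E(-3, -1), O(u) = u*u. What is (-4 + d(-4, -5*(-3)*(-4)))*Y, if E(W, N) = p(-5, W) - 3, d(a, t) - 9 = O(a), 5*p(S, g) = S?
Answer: -189/8 ≈ -23.625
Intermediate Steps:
p(S, g) = S/5
O(u) = u²
d(a, t) = 9 + a²
E(W, N) = -4 (E(W, N) = (⅕)*(-5) - 3 = -1 - 3 = -4)
Y = -9/8 (Y = -(5 - 1*(-4))/8 = -(5 + 4)/8 = -⅛*9 = -9/8 ≈ -1.1250)
(-4 + d(-4, -5*(-3)*(-4)))*Y = (-4 + (9 + (-4)²))*(-9/8) = (-4 + (9 + 16))*(-9/8) = (-4 + 25)*(-9/8) = 21*(-9/8) = -189/8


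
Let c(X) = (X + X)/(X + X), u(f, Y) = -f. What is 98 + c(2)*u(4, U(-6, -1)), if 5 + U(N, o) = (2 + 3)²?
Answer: 94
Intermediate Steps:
U(N, o) = 20 (U(N, o) = -5 + (2 + 3)² = -5 + 5² = -5 + 25 = 20)
c(X) = 1 (c(X) = (2*X)/((2*X)) = (2*X)*(1/(2*X)) = 1)
98 + c(2)*u(4, U(-6, -1)) = 98 + 1*(-1*4) = 98 + 1*(-4) = 98 - 4 = 94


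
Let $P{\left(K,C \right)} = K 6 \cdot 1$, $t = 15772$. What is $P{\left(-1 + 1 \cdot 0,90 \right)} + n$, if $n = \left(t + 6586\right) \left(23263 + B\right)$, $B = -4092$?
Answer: $428625212$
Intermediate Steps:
$P{\left(K,C \right)} = 6 K$ ($P{\left(K,C \right)} = 6 K 1 = 6 K$)
$n = 428625218$ ($n = \left(15772 + 6586\right) \left(23263 - 4092\right) = 22358 \cdot 19171 = 428625218$)
$P{\left(-1 + 1 \cdot 0,90 \right)} + n = 6 \left(-1 + 1 \cdot 0\right) + 428625218 = 6 \left(-1 + 0\right) + 428625218 = 6 \left(-1\right) + 428625218 = -6 + 428625218 = 428625212$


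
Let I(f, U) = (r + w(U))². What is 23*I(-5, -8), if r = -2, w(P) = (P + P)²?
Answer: 1483868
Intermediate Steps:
w(P) = 4*P² (w(P) = (2*P)² = 4*P²)
I(f, U) = (-2 + 4*U²)²
23*I(-5, -8) = 23*(4*(-1 + 2*(-8)²)²) = 23*(4*(-1 + 2*64)²) = 23*(4*(-1 + 128)²) = 23*(4*127²) = 23*(4*16129) = 23*64516 = 1483868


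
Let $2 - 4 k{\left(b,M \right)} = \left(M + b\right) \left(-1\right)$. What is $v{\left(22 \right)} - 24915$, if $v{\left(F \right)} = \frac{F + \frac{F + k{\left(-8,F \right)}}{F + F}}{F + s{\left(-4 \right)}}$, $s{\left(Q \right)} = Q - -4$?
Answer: $- \frac{12058363}{484} \approx -24914.0$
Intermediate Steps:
$k{\left(b,M \right)} = \frac{1}{2} + \frac{M}{4} + \frac{b}{4}$ ($k{\left(b,M \right)} = \frac{1}{2} - \frac{\left(M + b\right) \left(-1\right)}{4} = \frac{1}{2} - \frac{- M - b}{4} = \frac{1}{2} + \left(\frac{M}{4} + \frac{b}{4}\right) = \frac{1}{2} + \frac{M}{4} + \frac{b}{4}$)
$s{\left(Q \right)} = 4 + Q$ ($s{\left(Q \right)} = Q + 4 = 4 + Q$)
$v{\left(F \right)} = \frac{F + \frac{- \frac{3}{2} + \frac{5 F}{4}}{2 F}}{F}$ ($v{\left(F \right)} = \frac{F + \frac{F + \left(\frac{1}{2} + \frac{F}{4} + \frac{1}{4} \left(-8\right)\right)}{F + F}}{F + \left(4 - 4\right)} = \frac{F + \frac{F + \left(\frac{1}{2} + \frac{F}{4} - 2\right)}{2 F}}{F + 0} = \frac{F + \left(F + \left(- \frac{3}{2} + \frac{F}{4}\right)\right) \frac{1}{2 F}}{F} = \frac{F + \left(- \frac{3}{2} + \frac{5 F}{4}\right) \frac{1}{2 F}}{F} = \frac{F + \frac{- \frac{3}{2} + \frac{5 F}{4}}{2 F}}{F}$)
$v{\left(22 \right)} - 24915 = \left(1 - \frac{3}{4 \cdot 484} + \frac{5}{8 \cdot 22}\right) - 24915 = \left(1 - \frac{3}{1936} + \frac{5}{8} \cdot \frac{1}{22}\right) - 24915 = \left(1 - \frac{3}{1936} + \frac{5}{176}\right) - 24915 = \frac{497}{484} - 24915 = - \frac{12058363}{484}$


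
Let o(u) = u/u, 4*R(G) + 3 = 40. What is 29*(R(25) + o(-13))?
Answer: 1189/4 ≈ 297.25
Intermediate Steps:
R(G) = 37/4 (R(G) = -¾ + (¼)*40 = -¾ + 10 = 37/4)
o(u) = 1
29*(R(25) + o(-13)) = 29*(37/4 + 1) = 29*(41/4) = 1189/4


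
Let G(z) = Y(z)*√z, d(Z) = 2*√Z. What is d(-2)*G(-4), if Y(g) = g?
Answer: 16*√2 ≈ 22.627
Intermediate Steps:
G(z) = z^(3/2) (G(z) = z*√z = z^(3/2))
d(-2)*G(-4) = (2*√(-2))*(-4)^(3/2) = (2*(I*√2))*(-8*I) = (2*I*√2)*(-8*I) = 16*√2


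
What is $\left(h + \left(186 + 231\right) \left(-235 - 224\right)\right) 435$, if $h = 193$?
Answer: $-83176350$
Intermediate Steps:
$\left(h + \left(186 + 231\right) \left(-235 - 224\right)\right) 435 = \left(193 + \left(186 + 231\right) \left(-235 - 224\right)\right) 435 = \left(193 + 417 \left(-459\right)\right) 435 = \left(193 - 191403\right) 435 = \left(-191210\right) 435 = -83176350$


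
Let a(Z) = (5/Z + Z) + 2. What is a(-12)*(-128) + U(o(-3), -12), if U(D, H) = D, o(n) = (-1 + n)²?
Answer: 4048/3 ≈ 1349.3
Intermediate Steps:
a(Z) = 2 + Z + 5/Z (a(Z) = (Z + 5/Z) + 2 = 2 + Z + 5/Z)
a(-12)*(-128) + U(o(-3), -12) = (2 - 12 + 5/(-12))*(-128) + (-1 - 3)² = (2 - 12 + 5*(-1/12))*(-128) + (-4)² = (2 - 12 - 5/12)*(-128) + 16 = -125/12*(-128) + 16 = 4000/3 + 16 = 4048/3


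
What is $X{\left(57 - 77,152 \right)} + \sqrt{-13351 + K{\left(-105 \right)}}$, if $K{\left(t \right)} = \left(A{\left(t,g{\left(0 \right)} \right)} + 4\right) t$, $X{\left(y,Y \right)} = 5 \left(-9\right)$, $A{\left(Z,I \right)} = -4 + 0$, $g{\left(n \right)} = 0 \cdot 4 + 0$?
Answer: $-45 + 13 i \sqrt{79} \approx -45.0 + 115.55 i$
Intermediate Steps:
$g{\left(n \right)} = 0$ ($g{\left(n \right)} = 0 + 0 = 0$)
$A{\left(Z,I \right)} = -4$
$X{\left(y,Y \right)} = -45$
$K{\left(t \right)} = 0$ ($K{\left(t \right)} = \left(-4 + 4\right) t = 0 t = 0$)
$X{\left(57 - 77,152 \right)} + \sqrt{-13351 + K{\left(-105 \right)}} = -45 + \sqrt{-13351 + 0} = -45 + \sqrt{-13351} = -45 + 13 i \sqrt{79}$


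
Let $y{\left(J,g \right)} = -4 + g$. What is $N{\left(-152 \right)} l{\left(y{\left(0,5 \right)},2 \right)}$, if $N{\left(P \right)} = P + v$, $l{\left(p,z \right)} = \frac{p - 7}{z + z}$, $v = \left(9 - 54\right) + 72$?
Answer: $\frac{375}{2} \approx 187.5$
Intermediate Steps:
$v = 27$ ($v = -45 + 72 = 27$)
$l{\left(p,z \right)} = \frac{-7 + p}{2 z}$
$N{\left(P \right)} = 27 + P$ ($N{\left(P \right)} = P + 27 = 27 + P$)
$N{\left(-152 \right)} l{\left(y{\left(0,5 \right)},2 \right)} = \left(27 - 152\right) \frac{-7 + \left(-4 + 5\right)}{2 \cdot 2} = - 125 \cdot \frac{1}{2} \cdot \frac{1}{2} \left(-7 + 1\right) = - 125 \cdot \frac{1}{2} \cdot \frac{1}{2} \left(-6\right) = \left(-125\right) \left(- \frac{3}{2}\right) = \frac{375}{2}$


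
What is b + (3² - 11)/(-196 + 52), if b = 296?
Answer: 21313/72 ≈ 296.01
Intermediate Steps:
b + (3² - 11)/(-196 + 52) = 296 + (3² - 11)/(-196 + 52) = 296 + (9 - 11)/(-144) = 296 - 2*(-1/144) = 296 + 1/72 = 21313/72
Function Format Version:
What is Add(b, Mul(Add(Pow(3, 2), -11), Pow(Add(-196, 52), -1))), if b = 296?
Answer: Rational(21313, 72) ≈ 296.01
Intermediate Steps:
Add(b, Mul(Add(Pow(3, 2), -11), Pow(Add(-196, 52), -1))) = Add(296, Mul(Add(Pow(3, 2), -11), Pow(Add(-196, 52), -1))) = Add(296, Mul(Add(9, -11), Pow(-144, -1))) = Add(296, Mul(-2, Rational(-1, 144))) = Add(296, Rational(1, 72)) = Rational(21313, 72)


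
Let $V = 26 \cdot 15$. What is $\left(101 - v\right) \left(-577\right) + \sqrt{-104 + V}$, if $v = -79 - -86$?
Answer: $-54238 + \sqrt{286} \approx -54221.0$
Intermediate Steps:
$v = 7$ ($v = -79 + 86 = 7$)
$V = 390$
$\left(101 - v\right) \left(-577\right) + \sqrt{-104 + V} = \left(101 - 7\right) \left(-577\right) + \sqrt{-104 + 390} = \left(101 - 7\right) \left(-577\right) + \sqrt{286} = 94 \left(-577\right) + \sqrt{286} = -54238 + \sqrt{286}$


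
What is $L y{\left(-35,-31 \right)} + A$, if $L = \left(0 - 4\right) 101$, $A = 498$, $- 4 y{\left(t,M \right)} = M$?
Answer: $-2633$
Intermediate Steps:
$y{\left(t,M \right)} = - \frac{M}{4}$
$L = -404$ ($L = \left(0 - 4\right) 101 = \left(-4\right) 101 = -404$)
$L y{\left(-35,-31 \right)} + A = - 404 \left(\left(- \frac{1}{4}\right) \left(-31\right)\right) + 498 = \left(-404\right) \frac{31}{4} + 498 = -3131 + 498 = -2633$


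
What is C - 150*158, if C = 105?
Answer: -23595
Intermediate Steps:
C - 150*158 = 105 - 150*158 = 105 - 23700 = -23595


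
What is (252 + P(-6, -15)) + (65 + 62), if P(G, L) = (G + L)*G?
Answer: 505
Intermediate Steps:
P(G, L) = G*(G + L)
(252 + P(-6, -15)) + (65 + 62) = (252 - 6*(-6 - 15)) + (65 + 62) = (252 - 6*(-21)) + 127 = (252 + 126) + 127 = 378 + 127 = 505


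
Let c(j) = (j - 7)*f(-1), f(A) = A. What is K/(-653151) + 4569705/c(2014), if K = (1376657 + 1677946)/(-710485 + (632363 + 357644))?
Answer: -30899680937975953/13571042154102 ≈ -2276.9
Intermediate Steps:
c(j) = 7 - j (c(j) = (j - 7)*(-1) = (-7 + j)*(-1) = 7 - j)
K = 1018201/93174 (K = 3054603/(-710485 + 990007) = 3054603/279522 = 3054603*(1/279522) = 1018201/93174 ≈ 10.928)
K/(-653151) + 4569705/c(2014) = (1018201/93174)/(-653151) + 4569705/(7 - 1*2014) = (1018201/93174)*(-1/653151) + 4569705/(7 - 2014) = -1018201/60856691274 + 4569705/(-2007) = -1018201/60856691274 + 4569705*(-1/2007) = -1018201/60856691274 - 507745/223 = -30899680937975953/13571042154102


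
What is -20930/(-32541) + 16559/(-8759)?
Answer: -355520549/285026619 ≈ -1.2473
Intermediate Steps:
-20930/(-32541) + 16559/(-8759) = -20930*(-1/32541) + 16559*(-1/8759) = 20930/32541 - 16559/8759 = -355520549/285026619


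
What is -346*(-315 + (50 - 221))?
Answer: 168156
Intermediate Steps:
-346*(-315 + (50 - 221)) = -346*(-315 - 171) = -346*(-486) = 168156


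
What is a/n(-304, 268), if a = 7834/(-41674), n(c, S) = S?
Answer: -3917/5584316 ≈ -0.00070143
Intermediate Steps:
a = -3917/20837 (a = 7834*(-1/41674) = -3917/20837 ≈ -0.18798)
a/n(-304, 268) = -3917/20837/268 = -3917/20837*1/268 = -3917/5584316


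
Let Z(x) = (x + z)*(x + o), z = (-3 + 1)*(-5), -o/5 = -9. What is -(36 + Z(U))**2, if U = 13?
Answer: -1876900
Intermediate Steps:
o = 45 (o = -5*(-9) = 45)
z = 10 (z = -2*(-5) = 10)
Z(x) = (10 + x)*(45 + x) (Z(x) = (x + 10)*(x + 45) = (10 + x)*(45 + x))
-(36 + Z(U))**2 = -(36 + (450 + 13**2 + 55*13))**2 = -(36 + (450 + 169 + 715))**2 = -(36 + 1334)**2 = -1*1370**2 = -1*1876900 = -1876900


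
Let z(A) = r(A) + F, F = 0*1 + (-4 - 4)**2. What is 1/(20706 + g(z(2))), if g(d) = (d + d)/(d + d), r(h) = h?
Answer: 1/20707 ≈ 4.8293e-5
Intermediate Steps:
F = 64 (F = 0 + (-8)**2 = 0 + 64 = 64)
z(A) = 64 + A (z(A) = A + 64 = 64 + A)
g(d) = 1 (g(d) = (2*d)/((2*d)) = (2*d)*(1/(2*d)) = 1)
1/(20706 + g(z(2))) = 1/(20706 + 1) = 1/20707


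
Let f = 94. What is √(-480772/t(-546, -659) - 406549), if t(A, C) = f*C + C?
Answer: 3*I*√177043596705185/62605 ≈ 637.61*I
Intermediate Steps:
t(A, C) = 95*C (t(A, C) = 94*C + C = 95*C)
√(-480772/t(-546, -659) - 406549) = √(-480772/(95*(-659)) - 406549) = √(-480772/(-62605) - 406549) = √(-480772*(-1/62605) - 406549) = √(480772/62605 - 406549) = √(-25451519373/62605) = 3*I*√177043596705185/62605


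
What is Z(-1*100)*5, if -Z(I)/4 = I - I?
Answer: 0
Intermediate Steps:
Z(I) = 0 (Z(I) = -4*(I - I) = -4*0 = 0)
Z(-1*100)*5 = 0*5 = 0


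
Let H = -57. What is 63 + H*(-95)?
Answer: 5478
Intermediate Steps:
63 + H*(-95) = 63 - 57*(-95) = 63 + 5415 = 5478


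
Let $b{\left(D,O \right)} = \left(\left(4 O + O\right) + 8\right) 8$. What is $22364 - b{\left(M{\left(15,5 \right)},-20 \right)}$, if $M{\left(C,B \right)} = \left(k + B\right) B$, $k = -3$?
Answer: $23100$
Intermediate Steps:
$M{\left(C,B \right)} = B \left(-3 + B\right)$ ($M{\left(C,B \right)} = \left(-3 + B\right) B = B \left(-3 + B\right)$)
$b{\left(D,O \right)} = 64 + 40 O$ ($b{\left(D,O \right)} = \left(5 O + 8\right) 8 = \left(8 + 5 O\right) 8 = 64 + 40 O$)
$22364 - b{\left(M{\left(15,5 \right)},-20 \right)} = 22364 - \left(64 + 40 \left(-20\right)\right) = 22364 - \left(64 - 800\right) = 22364 - -736 = 22364 + 736 = 23100$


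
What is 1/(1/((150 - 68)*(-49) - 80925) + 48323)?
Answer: 84943/4104700588 ≈ 2.0694e-5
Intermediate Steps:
1/(1/((150 - 68)*(-49) - 80925) + 48323) = 1/(1/(82*(-49) - 80925) + 48323) = 1/(1/(-4018 - 80925) + 48323) = 1/(1/(-84943) + 48323) = 1/(-1/84943 + 48323) = 1/(4104700588/84943) = 84943/4104700588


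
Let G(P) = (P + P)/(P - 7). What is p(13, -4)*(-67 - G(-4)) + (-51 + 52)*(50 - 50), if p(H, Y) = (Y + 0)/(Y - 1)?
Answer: -596/11 ≈ -54.182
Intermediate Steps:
p(H, Y) = Y/(-1 + Y)
G(P) = 2*P/(-7 + P) (G(P) = (2*P)/(-7 + P) = 2*P/(-7 + P))
p(13, -4)*(-67 - G(-4)) + (-51 + 52)*(50 - 50) = (-4/(-1 - 4))*(-67 - 2*(-4)/(-7 - 4)) + (-51 + 52)*(50 - 50) = (-4/(-5))*(-67 - 2*(-4)/(-11)) + 1*0 = (-4*(-1/5))*(-67 - 2*(-4)*(-1)/11) + 0 = 4*(-67 - 1*8/11)/5 + 0 = 4*(-67 - 8/11)/5 + 0 = (4/5)*(-745/11) + 0 = -596/11 + 0 = -596/11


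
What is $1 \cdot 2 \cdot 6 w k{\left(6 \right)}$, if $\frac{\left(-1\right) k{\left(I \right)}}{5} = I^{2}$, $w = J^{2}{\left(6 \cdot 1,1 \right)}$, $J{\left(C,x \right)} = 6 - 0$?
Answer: $-77760$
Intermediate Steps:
$J{\left(C,x \right)} = 6$ ($J{\left(C,x \right)} = 6 + 0 = 6$)
$w = 36$ ($w = 6^{2} = 36$)
$k{\left(I \right)} = - 5 I^{2}$
$1 \cdot 2 \cdot 6 w k{\left(6 \right)} = 1 \cdot 2 \cdot 6 \cdot 36 \left(- 5 \cdot 6^{2}\right) = 2 \cdot 6 \cdot 36 \left(\left(-5\right) 36\right) = 12 \cdot 36 \left(-180\right) = 432 \left(-180\right) = -77760$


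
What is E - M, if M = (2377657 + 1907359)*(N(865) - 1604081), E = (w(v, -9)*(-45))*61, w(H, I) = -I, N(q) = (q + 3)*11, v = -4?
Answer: 6832599392823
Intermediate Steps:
N(q) = 33 + 11*q (N(q) = (3 + q)*11 = 33 + 11*q)
E = -24705 (E = (-1*(-9)*(-45))*61 = (9*(-45))*61 = -405*61 = -24705)
M = -6832599417528 (M = (2377657 + 1907359)*((33 + 11*865) - 1604081) = 4285016*((33 + 9515) - 1604081) = 4285016*(9548 - 1604081) = 4285016*(-1594533) = -6832599417528)
E - M = -24705 - 1*(-6832599417528) = -24705 + 6832599417528 = 6832599392823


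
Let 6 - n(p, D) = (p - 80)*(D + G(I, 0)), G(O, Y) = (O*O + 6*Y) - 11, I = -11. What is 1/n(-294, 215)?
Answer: 1/121556 ≈ 8.2267e-6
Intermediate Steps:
G(O, Y) = -11 + O² + 6*Y (G(O, Y) = (O² + 6*Y) - 11 = -11 + O² + 6*Y)
n(p, D) = 6 - (-80 + p)*(110 + D) (n(p, D) = 6 - (p - 80)*(D + (-11 + (-11)² + 6*0)) = 6 - (-80 + p)*(D + (-11 + 121 + 0)) = 6 - (-80 + p)*(D + 110) = 6 - (-80 + p)*(110 + D))
1/n(-294, 215) = 1/(8806 - 110*(-294) + 80*215 - 1*215*(-294)) = 1/(8806 + 32340 + 17200 + 63210) = 1/121556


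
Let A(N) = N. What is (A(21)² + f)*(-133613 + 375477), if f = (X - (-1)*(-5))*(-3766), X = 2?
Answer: 2839241496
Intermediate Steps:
f = 11298 (f = (2 - (-1)*(-5))*(-3766) = (2 - 1*5)*(-3766) = (2 - 5)*(-3766) = -3*(-3766) = 11298)
(A(21)² + f)*(-133613 + 375477) = (21² + 11298)*(-133613 + 375477) = (441 + 11298)*241864 = 11739*241864 = 2839241496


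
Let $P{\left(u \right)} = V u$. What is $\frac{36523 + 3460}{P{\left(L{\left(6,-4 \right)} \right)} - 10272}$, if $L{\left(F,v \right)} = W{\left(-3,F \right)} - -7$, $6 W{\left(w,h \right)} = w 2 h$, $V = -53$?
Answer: $- \frac{39983}{10325} \approx -3.8724$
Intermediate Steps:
$W{\left(w,h \right)} = \frac{h w}{3}$ ($W{\left(w,h \right)} = \frac{w 2 h}{6} = \frac{2 w h}{6} = \frac{2 h w}{6} = \frac{h w}{3}$)
$L{\left(F,v \right)} = 7 - F$ ($L{\left(F,v \right)} = \frac{1}{3} F \left(-3\right) - -7 = - F + 7 = 7 - F$)
$P{\left(u \right)} = - 53 u$
$\frac{36523 + 3460}{P{\left(L{\left(6,-4 \right)} \right)} - 10272} = \frac{36523 + 3460}{- 53 \left(7 - 6\right) - 10272} = \frac{39983}{- 53 \left(7 - 6\right) - 10272} = \frac{39983}{\left(-53\right) 1 - 10272} = \frac{39983}{-53 - 10272} = \frac{39983}{-10325} = 39983 \left(- \frac{1}{10325}\right) = - \frac{39983}{10325}$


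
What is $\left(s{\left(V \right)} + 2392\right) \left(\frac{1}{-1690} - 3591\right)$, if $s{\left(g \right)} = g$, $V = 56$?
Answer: $- \frac{7428200184}{845} \approx -8.7908 \cdot 10^{6}$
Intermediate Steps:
$\left(s{\left(V \right)} + 2392\right) \left(\frac{1}{-1690} - 3591\right) = \left(56 + 2392\right) \left(\frac{1}{-1690} - 3591\right) = 2448 \left(- \frac{1}{1690} - 3591\right) = 2448 \left(- \frac{6068791}{1690}\right) = - \frac{7428200184}{845}$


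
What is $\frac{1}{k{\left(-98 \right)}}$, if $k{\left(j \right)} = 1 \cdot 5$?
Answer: $\frac{1}{5} \approx 0.2$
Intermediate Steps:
$k{\left(j \right)} = 5$
$\frac{1}{k{\left(-98 \right)}} = \frac{1}{5}$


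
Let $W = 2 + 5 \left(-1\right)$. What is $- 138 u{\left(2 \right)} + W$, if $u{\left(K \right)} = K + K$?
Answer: $-555$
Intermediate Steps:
$u{\left(K \right)} = 2 K$
$W = -3$ ($W = 2 - 5 = -3$)
$- 138 u{\left(2 \right)} + W = - 138 \cdot 2 \cdot 2 - 3 = \left(-138\right) 4 - 3 = -552 - 3 = -555$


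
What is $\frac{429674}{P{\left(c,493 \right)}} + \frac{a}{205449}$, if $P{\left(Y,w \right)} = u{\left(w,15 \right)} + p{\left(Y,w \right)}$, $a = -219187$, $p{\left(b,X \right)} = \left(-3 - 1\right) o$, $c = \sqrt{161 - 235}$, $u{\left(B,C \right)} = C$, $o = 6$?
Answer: $- \frac{29426022103}{616347} \approx -47743.0$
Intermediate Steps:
$c = i \sqrt{74}$ ($c = \sqrt{-74} = i \sqrt{74} \approx 8.6023 i$)
$p{\left(b,X \right)} = -24$ ($p{\left(b,X \right)} = \left(-3 - 1\right) 6 = \left(-4\right) 6 = -24$)
$P{\left(Y,w \right)} = -9$ ($P{\left(Y,w \right)} = 15 - 24 = -9$)
$\frac{429674}{P{\left(c,493 \right)}} + \frac{a}{205449} = \frac{429674}{-9} - \frac{219187}{205449} = 429674 \left(- \frac{1}{9}\right) - \frac{219187}{205449} = - \frac{429674}{9} - \frac{219187}{205449} = - \frac{29426022103}{616347}$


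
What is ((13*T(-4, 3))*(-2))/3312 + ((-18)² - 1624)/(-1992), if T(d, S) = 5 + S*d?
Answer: 97253/137448 ≈ 0.70756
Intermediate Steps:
((13*T(-4, 3))*(-2))/3312 + ((-18)² - 1624)/(-1992) = ((13*(5 + 3*(-4)))*(-2))/3312 + ((-18)² - 1624)/(-1992) = ((13*(5 - 12))*(-2))*(1/3312) + (324 - 1624)*(-1/1992) = ((13*(-7))*(-2))*(1/3312) - 1300*(-1/1992) = -91*(-2)*(1/3312) + 325/498 = 182*(1/3312) + 325/498 = 91/1656 + 325/498 = 97253/137448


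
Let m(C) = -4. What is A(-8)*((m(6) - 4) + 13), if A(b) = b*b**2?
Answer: -2560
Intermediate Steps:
A(b) = b**3
A(-8)*((m(6) - 4) + 13) = (-8)**3*((-4 - 4) + 13) = -512*(-8 + 13) = -512*5 = -2560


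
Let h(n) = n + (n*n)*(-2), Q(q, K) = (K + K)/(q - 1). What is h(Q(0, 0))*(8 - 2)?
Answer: 0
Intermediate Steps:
Q(q, K) = 2*K/(-1 + q) (Q(q, K) = (2*K)/(-1 + q) = 2*K/(-1 + q))
h(n) = n - 2*n² (h(n) = n + n²*(-2) = n - 2*n²)
h(Q(0, 0))*(8 - 2) = ((2*0/(-1 + 0))*(1 - 4*0/(-1 + 0)))*(8 - 2) = ((2*0/(-1))*(1 - 4*0/(-1)))*6 = ((2*0*(-1))*(1 - 4*0*(-1)))*6 = (0*(1 - 2*0))*6 = (0*(1 + 0))*6 = (0*1)*6 = 0*6 = 0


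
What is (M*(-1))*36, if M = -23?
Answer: 828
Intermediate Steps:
(M*(-1))*36 = -23*(-1)*36 = 23*36 = 828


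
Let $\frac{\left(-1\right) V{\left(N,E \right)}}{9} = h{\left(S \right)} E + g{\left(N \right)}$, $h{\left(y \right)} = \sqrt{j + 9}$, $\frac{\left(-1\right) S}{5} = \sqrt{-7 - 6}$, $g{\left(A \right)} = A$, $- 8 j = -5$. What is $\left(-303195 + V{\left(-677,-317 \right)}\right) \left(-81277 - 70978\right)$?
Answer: $45235265010 - \frac{434383515 \sqrt{154}}{4} \approx 4.3888 \cdot 10^{10}$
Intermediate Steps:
$j = \frac{5}{8}$ ($j = \left(- \frac{1}{8}\right) \left(-5\right) = \frac{5}{8} \approx 0.625$)
$S = - 5 i \sqrt{13}$ ($S = - 5 \sqrt{-7 - 6} = - 5 \sqrt{-13} = - 5 i \sqrt{13} \approx - 18.028 i$)
$h{\left(y \right)} = \frac{\sqrt{154}}{4}$ ($h{\left(y \right)} = \sqrt{\frac{5}{8} + 9} = \sqrt{\frac{77}{8}} = \frac{\sqrt{154}}{4}$)
$V{\left(N,E \right)} = - 9 N - \frac{9 E \sqrt{154}}{4}$ ($V{\left(N,E \right)} = - 9 \left(\frac{\sqrt{154}}{4} E + N\right) = - 9 \left(\frac{E \sqrt{154}}{4} + N\right) = - 9 \left(N + \frac{E \sqrt{154}}{4}\right) = - 9 N - \frac{9 E \sqrt{154}}{4}$)
$\left(-303195 + V{\left(-677,-317 \right)}\right) \left(-81277 - 70978\right) = \left(-303195 - \left(-6093 - \frac{2853 \sqrt{154}}{4}\right)\right) \left(-81277 - 70978\right) = \left(-303195 + \left(6093 + \frac{2853 \sqrt{154}}{4}\right)\right) \left(-152255\right) = \left(-297102 + \frac{2853 \sqrt{154}}{4}\right) \left(-152255\right) = 45235265010 - \frac{434383515 \sqrt{154}}{4}$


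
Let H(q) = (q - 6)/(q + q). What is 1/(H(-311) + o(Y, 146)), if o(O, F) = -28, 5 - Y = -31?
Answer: -622/17099 ≈ -0.036376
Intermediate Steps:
Y = 36 (Y = 5 - 1*(-31) = 5 + 31 = 36)
H(q) = (-6 + q)/(2*q) (H(q) = (-6 + q)/((2*q)) = (-6 + q)*(1/(2*q)) = (-6 + q)/(2*q))
1/(H(-311) + o(Y, 146)) = 1/((1/2)*(-6 - 311)/(-311) - 28) = 1/((1/2)*(-1/311)*(-317) - 28) = 1/(317/622 - 28) = 1/(-17099/622) = -622/17099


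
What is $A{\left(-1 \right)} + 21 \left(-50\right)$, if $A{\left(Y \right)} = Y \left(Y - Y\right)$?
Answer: $-1050$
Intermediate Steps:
$A{\left(Y \right)} = 0$ ($A{\left(Y \right)} = Y 0 = 0$)
$A{\left(-1 \right)} + 21 \left(-50\right) = 0 + 21 \left(-50\right) = 0 - 1050 = -1050$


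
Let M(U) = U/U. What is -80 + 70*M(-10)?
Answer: -10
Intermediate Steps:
M(U) = 1
-80 + 70*M(-10) = -80 + 70*1 = -80 + 70 = -10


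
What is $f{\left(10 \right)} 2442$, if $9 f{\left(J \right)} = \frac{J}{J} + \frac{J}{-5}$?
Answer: $- \frac{814}{3} \approx -271.33$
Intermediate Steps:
$f{\left(J \right)} = \frac{1}{9} - \frac{J}{45}$ ($f{\left(J \right)} = \frac{\frac{J}{J} + \frac{J}{-5}}{9} = \frac{1 + J \left(- \frac{1}{5}\right)}{9} = \frac{1 - \frac{J}{5}}{9} = \frac{1}{9} - \frac{J}{45}$)
$f{\left(10 \right)} 2442 = \left(\frac{1}{9} - \frac{2}{9}\right) 2442 = \left(- \frac{1}{9}\right) 2442 = - \frac{814}{3}$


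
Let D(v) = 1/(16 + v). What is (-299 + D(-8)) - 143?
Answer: -3535/8 ≈ -441.88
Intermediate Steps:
(-299 + D(-8)) - 143 = (-299 + 1/(16 - 8)) - 143 = (-299 + 1/8) - 143 = -2391/8 - 143 = -3535/8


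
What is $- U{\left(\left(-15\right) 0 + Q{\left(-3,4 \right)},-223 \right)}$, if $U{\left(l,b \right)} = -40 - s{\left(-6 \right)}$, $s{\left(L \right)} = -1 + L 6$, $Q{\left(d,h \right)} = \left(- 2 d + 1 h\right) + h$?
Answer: $3$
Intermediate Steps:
$Q{\left(d,h \right)} = - 2 d + 2 h$ ($Q{\left(d,h \right)} = \left(- 2 d + h\right) + h = \left(h - 2 d\right) + h = - 2 d + 2 h$)
$s{\left(L \right)} = -1 + 6 L$
$U{\left(l,b \right)} = -3$ ($U{\left(l,b \right)} = -40 - \left(-1 + 6 \left(-6\right)\right) = -40 - \left(-1 - 36\right) = -40 - -37 = -40 + 37 = -3$)
$- U{\left(\left(-15\right) 0 + Q{\left(-3,4 \right)},-223 \right)} = \left(-1\right) \left(-3\right) = 3$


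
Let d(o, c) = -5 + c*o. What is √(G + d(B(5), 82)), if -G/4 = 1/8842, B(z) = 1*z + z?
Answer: √15929362573/4421 ≈ 28.548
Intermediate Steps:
B(z) = 2*z (B(z) = z + z = 2*z)
G = -2/4421 (G = -4/8842 = -4*1/8842 = -2/4421 ≈ -0.00045239)
√(G + d(B(5), 82)) = √(-2/4421 + (-5 + 82*(2*5))) = √(-2/4421 + (-5 + 82*10)) = √(-2/4421 + (-5 + 820)) = √(-2/4421 + 815) = √(3603113/4421) = √15929362573/4421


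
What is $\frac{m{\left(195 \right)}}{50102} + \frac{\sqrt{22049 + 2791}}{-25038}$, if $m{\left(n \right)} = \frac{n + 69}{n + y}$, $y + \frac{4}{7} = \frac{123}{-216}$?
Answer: $\frac{66528}{2447607955} - \frac{\sqrt{690}}{4173} \approx -0.0062675$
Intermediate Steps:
$y = - \frac{575}{504}$ ($y = - \frac{4}{7} + \frac{123}{-216} = - \frac{4}{7} + 123 \left(- \frac{1}{216}\right) = - \frac{4}{7} - \frac{41}{72} = - \frac{575}{504} \approx -1.1409$)
$m{\left(n \right)} = \frac{69 + n}{- \frac{575}{504} + n}$ ($m{\left(n \right)} = \frac{n + 69}{n - \frac{575}{504}} = \frac{69 + n}{- \frac{575}{504} + n}$)
$\frac{m{\left(195 \right)}}{50102} + \frac{\sqrt{22049 + 2791}}{-25038} = \frac{504 \frac{1}{-575 + 504 \cdot 195} \left(69 + 195\right)}{50102} + \frac{\sqrt{22049 + 2791}}{-25038} = 504 \frac{1}{-575 + 98280} \cdot 264 \cdot \frac{1}{50102} + \sqrt{24840} \left(- \frac{1}{25038}\right) = 504 \cdot \frac{1}{97705} \cdot 264 \cdot \frac{1}{50102} + 6 \sqrt{690} \left(- \frac{1}{25038}\right) = 504 \cdot \frac{1}{97705} \cdot 264 \cdot \frac{1}{50102} - \frac{\sqrt{690}}{4173} = \frac{133056}{97705} \cdot \frac{1}{50102} - \frac{\sqrt{690}}{4173} = \frac{66528}{2447607955} - \frac{\sqrt{690}}{4173}$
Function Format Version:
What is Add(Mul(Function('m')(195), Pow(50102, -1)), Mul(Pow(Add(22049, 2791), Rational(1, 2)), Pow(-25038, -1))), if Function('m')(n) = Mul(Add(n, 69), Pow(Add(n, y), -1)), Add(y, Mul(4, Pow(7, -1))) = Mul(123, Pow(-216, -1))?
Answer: Add(Rational(66528, 2447607955), Mul(Rational(-1, 4173), Pow(690, Rational(1, 2)))) ≈ -0.0062675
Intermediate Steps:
y = Rational(-575, 504) (y = Add(Rational(-4, 7), Mul(123, Pow(-216, -1))) = Add(Rational(-4, 7), Mul(123, Rational(-1, 216))) = Add(Rational(-4, 7), Rational(-41, 72)) = Rational(-575, 504) ≈ -1.1409)
Function('m')(n) = Mul(Pow(Add(Rational(-575, 504), n), -1), Add(69, n)) (Function('m')(n) = Mul(Add(n, 69), Pow(Add(n, Rational(-575, 504)), -1)) = Mul(Add(69, n), Pow(Add(Rational(-575, 504), n), -1)) = Mul(Pow(Add(Rational(-575, 504), n), -1), Add(69, n)))
Add(Mul(Function('m')(195), Pow(50102, -1)), Mul(Pow(Add(22049, 2791), Rational(1, 2)), Pow(-25038, -1))) = Add(Mul(Mul(504, Pow(Add(-575, Mul(504, 195)), -1), Add(69, 195)), Pow(50102, -1)), Mul(Pow(Add(22049, 2791), Rational(1, 2)), Pow(-25038, -1))) = Add(Mul(Mul(504, Pow(Add(-575, 98280), -1), 264), Rational(1, 50102)), Mul(Pow(24840, Rational(1, 2)), Rational(-1, 25038))) = Add(Mul(Mul(504, Pow(97705, -1), 264), Rational(1, 50102)), Mul(Mul(6, Pow(690, Rational(1, 2))), Rational(-1, 25038))) = Add(Mul(Mul(504, Rational(1, 97705), 264), Rational(1, 50102)), Mul(Rational(-1, 4173), Pow(690, Rational(1, 2)))) = Add(Mul(Rational(133056, 97705), Rational(1, 50102)), Mul(Rational(-1, 4173), Pow(690, Rational(1, 2)))) = Add(Rational(66528, 2447607955), Mul(Rational(-1, 4173), Pow(690, Rational(1, 2))))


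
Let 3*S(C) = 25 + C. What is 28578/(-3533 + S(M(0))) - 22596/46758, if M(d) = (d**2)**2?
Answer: -353973373/41201591 ≈ -8.5912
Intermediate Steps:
M(d) = d**4
S(C) = 25/3 + C/3 (S(C) = (25 + C)/3 = 25/3 + C/3)
28578/(-3533 + S(M(0))) - 22596/46758 = 28578/(-3533 + (25/3 + (1/3)*0**4)) - 22596/46758 = 28578/(-3533 + (25/3 + (1/3)*0)) - 22596*1/46758 = 28578/(-3533 + (25/3 + 0)) - 3766/7793 = 28578/(-3533 + 25/3) - 3766/7793 = 28578/(-10574/3) - 3766/7793 = 28578*(-3/10574) - 3766/7793 = -42867/5287 - 3766/7793 = -353973373/41201591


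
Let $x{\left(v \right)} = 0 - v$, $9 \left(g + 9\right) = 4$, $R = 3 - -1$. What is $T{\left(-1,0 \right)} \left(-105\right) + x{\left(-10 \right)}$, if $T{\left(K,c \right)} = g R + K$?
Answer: $\frac{11125}{3} \approx 3708.3$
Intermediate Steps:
$R = 4$ ($R = 3 + 1 = 4$)
$g = - \frac{77}{9}$ ($g = -9 + \frac{1}{9} \cdot 4 = -9 + \frac{4}{9} = - \frac{77}{9} \approx -8.5556$)
$T{\left(K,c \right)} = - \frac{308}{9} + K$ ($T{\left(K,c \right)} = \left(- \frac{77}{9}\right) 4 + K = - \frac{308}{9} + K$)
$x{\left(v \right)} = - v$
$T{\left(-1,0 \right)} \left(-105\right) + x{\left(-10 \right)} = \left(- \frac{308}{9} - 1\right) \left(-105\right) - -10 = \left(- \frac{317}{9}\right) \left(-105\right) + 10 = \frac{11095}{3} + 10 = \frac{11125}{3}$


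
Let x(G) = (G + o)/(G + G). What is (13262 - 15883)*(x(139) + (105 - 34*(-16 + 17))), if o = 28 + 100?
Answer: -52433105/278 ≈ -1.8861e+5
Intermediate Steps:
o = 128
x(G) = (128 + G)/(2*G) (x(G) = (G + 128)/(G + G) = (128 + G)/((2*G)) = (128 + G)*(1/(2*G)) = (128 + G)/(2*G))
(13262 - 15883)*(x(139) + (105 - 34*(-16 + 17))) = (13262 - 15883)*((1/2)*(128 + 139)/139 + (105 - 34*(-16 + 17))) = -2621*((1/2)*(1/139)*267 + (105 - 34*1)) = -2621*(267/278 + (105 - 34)) = -2621*(267/278 + 71) = -2621*20005/278 = -52433105/278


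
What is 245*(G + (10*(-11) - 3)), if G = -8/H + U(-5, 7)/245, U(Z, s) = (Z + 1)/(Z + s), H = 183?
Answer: -5068681/183 ≈ -27698.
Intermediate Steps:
U(Z, s) = (1 + Z)/(Z + s)
G = -2326/44835 (G = -8/183 + ((1 - 5)/(-5 + 7))/245 = -8*1/183 + (-4/2)*(1/245) = -8/183 + ((1/2)*(-4))*(1/245) = -8/183 - 2*1/245 = -8/183 - 2/245 = -2326/44835 ≈ -0.051879)
245*(G + (10*(-11) - 3)) = 245*(-2326/44835 + (10*(-11) - 3)) = 245*(-2326/44835 + (-110 - 3)) = 245*(-2326/44835 - 113) = 245*(-5068681/44835) = -5068681/183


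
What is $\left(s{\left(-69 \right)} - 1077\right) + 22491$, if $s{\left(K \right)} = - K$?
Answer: $21483$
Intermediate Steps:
$\left(s{\left(-69 \right)} - 1077\right) + 22491 = \left(\left(-1\right) \left(-69\right) - 1077\right) + 22491 = \left(69 - 1077\right) + 22491 = -1008 + 22491 = 21483$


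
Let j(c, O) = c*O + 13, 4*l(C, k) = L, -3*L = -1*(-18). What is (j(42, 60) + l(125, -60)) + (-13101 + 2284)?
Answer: -16571/2 ≈ -8285.5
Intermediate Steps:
L = -6 (L = -(-1)*(-18)/3 = -⅓*18 = -6)
l(C, k) = -3/2 (l(C, k) = (¼)*(-6) = -3/2)
j(c, O) = 13 + O*c (j(c, O) = O*c + 13 = 13 + O*c)
(j(42, 60) + l(125, -60)) + (-13101 + 2284) = ((13 + 60*42) - 3/2) + (-13101 + 2284) = ((13 + 2520) - 3/2) - 10817 = (2533 - 3/2) - 10817 = 5063/2 - 10817 = -16571/2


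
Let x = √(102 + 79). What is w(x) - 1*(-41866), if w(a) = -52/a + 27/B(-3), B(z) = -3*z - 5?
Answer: 167491/4 - 52*√181/181 ≈ 41869.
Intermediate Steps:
B(z) = -5 - 3*z
x = √181 ≈ 13.454
w(a) = 27/4 - 52/a (w(a) = -52/a + 27/(-5 - 3*(-3)) = -52/a + 27/(-5 + 9) = -52/a + 27/4 = 27/4 - 52/a)
w(x) - 1*(-41866) = (27/4 - 52*√181/181) - 1*(-41866) = (27/4 - 52*√181/181) + 41866 = 167491/4 - 52*√181/181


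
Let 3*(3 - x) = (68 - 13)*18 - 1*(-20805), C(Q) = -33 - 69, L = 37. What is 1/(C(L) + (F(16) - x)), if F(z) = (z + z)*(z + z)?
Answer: 1/8184 ≈ 0.00012219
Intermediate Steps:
C(Q) = -102
F(z) = 4*z² (F(z) = (2*z)*(2*z) = 4*z²)
x = -7262 (x = 3 - ((68 - 13)*18 - 1*(-20805))/3 = 3 - (55*18 + 20805)/3 = 3 - (990 + 20805)/3 = 3 - ⅓*21795 = 3 - 7265 = -7262)
1/(C(L) + (F(16) - x)) = 1/(-102 + (4*16² - 1*(-7262))) = 1/(-102 + (4*256 + 7262)) = 1/(-102 + (1024 + 7262)) = 1/(-102 + 8286) = 1/8184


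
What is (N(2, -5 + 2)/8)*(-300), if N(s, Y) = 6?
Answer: -225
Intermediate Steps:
(N(2, -5 + 2)/8)*(-300) = (6/8)*(-300) = (6*(1/8))*(-300) = (3/4)*(-300) = -225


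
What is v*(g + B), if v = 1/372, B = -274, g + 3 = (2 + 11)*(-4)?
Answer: -329/372 ≈ -0.88441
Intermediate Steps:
g = -55 (g = -3 + (2 + 11)*(-4) = -3 + 13*(-4) = -3 - 52 = -55)
v = 1/372 ≈ 0.0026882
v*(g + B) = (-55 - 274)/372 = (1/372)*(-329) = -329/372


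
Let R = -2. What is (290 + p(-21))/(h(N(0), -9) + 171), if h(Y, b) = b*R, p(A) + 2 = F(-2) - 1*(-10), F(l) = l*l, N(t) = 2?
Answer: 302/189 ≈ 1.5979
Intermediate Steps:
F(l) = l²
p(A) = 12 (p(A) = -2 + ((-2)² - 1*(-10)) = -2 + (4 + 10) = -2 + 14 = 12)
h(Y, b) = -2*b (h(Y, b) = b*(-2) = -2*b)
(290 + p(-21))/(h(N(0), -9) + 171) = (290 + 12)/(-2*(-9) + 171) = 302/(18 + 171) = 302/189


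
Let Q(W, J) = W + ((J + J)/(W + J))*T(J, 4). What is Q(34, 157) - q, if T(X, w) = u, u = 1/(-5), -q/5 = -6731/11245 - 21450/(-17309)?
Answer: 1370853815101/37176183655 ≈ 36.875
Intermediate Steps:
q = -124698371/38927941 (q = -5*(-6731/11245 - 21450/(-17309)) = -5*(-6731*1/11245 - 21450*(-1/17309)) = -5*(-6731/11245 + 21450/17309) = -5*124698371/194639705 = -124698371/38927941 ≈ -3.2033)
u = -1/5 (u = 1*(-1/5) = -1/5 ≈ -0.20000)
T(X, w) = -1/5
Q(W, J) = W - 2*J/(5*(J + W)) (Q(W, J) = W + ((J + J)/(W + J))*(-1/5) = W + ((2*J)/(J + W))*(-1/5) = W + (2*J/(J + W))*(-1/5) = W - 2*J/(5*(J + W)))
Q(34, 157) - q = (34**2 - 2/5*157 + 157*34)/(157 + 34) - 1*(-124698371/38927941) = (1156 - 314/5 + 5338)/191 + 124698371/38927941 = (1/191)*(32156/5) + 124698371/38927941 = 32156/955 + 124698371/38927941 = 1370853815101/37176183655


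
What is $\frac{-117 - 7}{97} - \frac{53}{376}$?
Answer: $- \frac{51765}{36472} \approx -1.4193$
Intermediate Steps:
$\frac{-117 - 7}{97} - \frac{53}{376} = \left(-117 - 7\right) \frac{1}{97} - \frac{53}{376} = \left(-124\right) \frac{1}{97} - \frac{53}{376} = - \frac{124}{97} - \frac{53}{376} = - \frac{51765}{36472}$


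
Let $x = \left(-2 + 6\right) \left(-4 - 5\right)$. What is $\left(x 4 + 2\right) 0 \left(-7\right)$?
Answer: $0$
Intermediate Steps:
$x = -36$ ($x = 4 \left(-9\right) = -36$)
$\left(x 4 + 2\right) 0 \left(-7\right) = \left(\left(-36\right) 4 + 2\right) 0 \left(-7\right) = \left(-144 + 2\right) 0 = \left(-142\right) 0 = 0$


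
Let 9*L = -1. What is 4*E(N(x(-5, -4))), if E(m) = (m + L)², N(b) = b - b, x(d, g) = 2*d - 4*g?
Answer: 4/81 ≈ 0.049383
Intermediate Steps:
L = -⅑ (L = (⅑)*(-1) = -⅑ ≈ -0.11111)
x(d, g) = -4*g + 2*d
N(b) = 0
E(m) = (-⅑ + m)² (E(m) = (m - ⅑)² = (-⅑ + m)²)
4*E(N(x(-5, -4))) = 4*((-1 + 9*0)²/81) = 4*((-1 + 0)²/81) = 4*((1/81)*(-1)²) = 4*((1/81)*1) = 4*(1/81) = 4/81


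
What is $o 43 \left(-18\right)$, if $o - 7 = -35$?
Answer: $21672$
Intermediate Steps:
$o = -28$ ($o = 7 - 35 = -28$)
$o 43 \left(-18\right) = \left(-28\right) 43 \left(-18\right) = \left(-1204\right) \left(-18\right) = 21672$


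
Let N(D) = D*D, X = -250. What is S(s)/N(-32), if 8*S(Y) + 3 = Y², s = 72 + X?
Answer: 31681/8192 ≈ 3.8673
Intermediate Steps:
s = -178 (s = 72 - 250 = -178)
S(Y) = -3/8 + Y²/8
N(D) = D²
S(s)/N(-32) = (-3/8 + (⅛)*(-178)²)/((-32)²) = (-3/8 + (⅛)*31684)/1024 = (-3/8 + 7921/2)*(1/1024) = (31681/8)*(1/1024) = 31681/8192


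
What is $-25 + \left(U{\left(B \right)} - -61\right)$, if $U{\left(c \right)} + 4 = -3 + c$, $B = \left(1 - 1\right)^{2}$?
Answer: $29$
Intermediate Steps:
$B = 0$ ($B = 0^{2} = 0$)
$U{\left(c \right)} = -7 + c$ ($U{\left(c \right)} = -4 + \left(-3 + c\right) = -7 + c$)
$-25 + \left(U{\left(B \right)} - -61\right) = -25 + \left(\left(-7 + 0\right) - -61\right) = -25 + \left(-7 + 61\right) = -25 + 54 = 29$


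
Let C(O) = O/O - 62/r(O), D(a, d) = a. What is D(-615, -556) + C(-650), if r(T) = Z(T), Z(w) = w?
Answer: -199519/325 ≈ -613.90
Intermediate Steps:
r(T) = T
C(O) = 1 - 62/O (C(O) = O/O - 62/O = 1 - 62/O)
D(-615, -556) + C(-650) = -615 + (-62 - 650)/(-650) = -615 - 1/650*(-712) = -615 + 356/325 = -199519/325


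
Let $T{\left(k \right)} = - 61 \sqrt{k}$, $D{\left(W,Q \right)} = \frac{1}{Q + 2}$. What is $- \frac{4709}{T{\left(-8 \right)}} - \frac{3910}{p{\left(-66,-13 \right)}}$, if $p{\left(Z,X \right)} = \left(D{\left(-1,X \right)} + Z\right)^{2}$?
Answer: $- \frac{473110}{528529} - \frac{4709 i \sqrt{2}}{244} \approx -0.89514 - 27.293 i$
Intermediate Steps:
$D{\left(W,Q \right)} = \frac{1}{2 + Q}$
$p{\left(Z,X \right)} = \left(Z + \frac{1}{2 + X}\right)^{2}$ ($p{\left(Z,X \right)} = \left(\frac{1}{2 + X} + Z\right)^{2} = \left(Z + \frac{1}{2 + X}\right)^{2}$)
$- \frac{4709}{T{\left(-8 \right)}} - \frac{3910}{p{\left(-66,-13 \right)}} = - \frac{4709}{\left(-61\right) \sqrt{-8}} - \frac{3910}{\left(-66 + \frac{1}{2 - 13}\right)^{2}} = - \frac{4709}{\left(-61\right) 2 i \sqrt{2}} - \frac{3910}{\left(-66 + \frac{1}{-11}\right)^{2}} = - \frac{4709}{\left(-122\right) i \sqrt{2}} - \frac{3910}{\left(-66 - \frac{1}{11}\right)^{2}} = - 4709 \frac{i \sqrt{2}}{244} - \frac{3910}{\left(- \frac{727}{11}\right)^{2}} = - \frac{4709 i \sqrt{2}}{244} - \frac{3910}{\frac{528529}{121}} = - \frac{4709 i \sqrt{2}}{244} - \frac{473110}{528529} = - \frac{473110}{528529} - \frac{4709 i \sqrt{2}}{244}$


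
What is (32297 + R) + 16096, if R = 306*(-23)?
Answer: 41355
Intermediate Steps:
R = -7038
(32297 + R) + 16096 = (32297 - 7038) + 16096 = 25259 + 16096 = 41355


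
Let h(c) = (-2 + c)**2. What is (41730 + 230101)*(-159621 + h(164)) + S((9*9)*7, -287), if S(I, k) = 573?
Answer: -36256002714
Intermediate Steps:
(41730 + 230101)*(-159621 + h(164)) + S((9*9)*7, -287) = (41730 + 230101)*(-159621 + (-2 + 164)**2) + 573 = 271831*(-159621 + 162**2) + 573 = 271831*(-159621 + 26244) + 573 = 271831*(-133377) + 573 = -36256003287 + 573 = -36256002714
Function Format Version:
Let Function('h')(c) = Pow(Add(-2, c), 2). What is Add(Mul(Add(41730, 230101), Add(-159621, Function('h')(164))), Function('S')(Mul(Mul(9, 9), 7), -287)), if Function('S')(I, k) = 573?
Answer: -36256002714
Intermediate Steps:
Add(Mul(Add(41730, 230101), Add(-159621, Function('h')(164))), Function('S')(Mul(Mul(9, 9), 7), -287)) = Add(Mul(Add(41730, 230101), Add(-159621, Pow(Add(-2, 164), 2))), 573) = Add(Mul(271831, Add(-159621, Pow(162, 2))), 573) = Add(Mul(271831, Add(-159621, 26244)), 573) = Add(Mul(271831, -133377), 573) = Add(-36256003287, 573) = -36256002714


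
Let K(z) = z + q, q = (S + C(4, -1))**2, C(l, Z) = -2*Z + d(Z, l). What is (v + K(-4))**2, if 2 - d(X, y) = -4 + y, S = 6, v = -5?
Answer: 8281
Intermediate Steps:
d(X, y) = 6 - y (d(X, y) = 2 - (-4 + y) = 2 + (4 - y) = 6 - y)
C(l, Z) = 6 - l - 2*Z (C(l, Z) = -2*Z + (6 - l) = 6 - l - 2*Z)
q = 100 (q = (6 + (6 - 1*4 - 2*(-1)))**2 = (6 + (6 - 4 + 2))**2 = (6 + 4)**2 = 10**2 = 100)
K(z) = 100 + z (K(z) = z + 100 = 100 + z)
(v + K(-4))**2 = (-5 + (100 - 4))**2 = (-5 + 96)**2 = 91**2 = 8281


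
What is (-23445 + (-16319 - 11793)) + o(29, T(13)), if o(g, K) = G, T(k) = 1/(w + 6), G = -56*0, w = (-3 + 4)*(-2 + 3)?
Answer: -51557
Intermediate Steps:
w = 1 (w = 1*1 = 1)
G = 0
T(k) = ⅐ (T(k) = 1/(1 + 6) = 1/7 = ⅐)
o(g, K) = 0
(-23445 + (-16319 - 11793)) + o(29, T(13)) = (-23445 + (-16319 - 11793)) + 0 = (-23445 - 28112) + 0 = -51557 + 0 = -51557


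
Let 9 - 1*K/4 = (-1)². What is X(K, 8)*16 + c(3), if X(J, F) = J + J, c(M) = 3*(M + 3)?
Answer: 1042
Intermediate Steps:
c(M) = 9 + 3*M (c(M) = 3*(3 + M) = 9 + 3*M)
K = 32 (K = 36 - 4*(-1)² = 36 - 4*1 = 36 - 4 = 32)
X(J, F) = 2*J
X(K, 8)*16 + c(3) = (2*32)*16 + (9 + 3*3) = 64*16 + (9 + 9) = 1024 + 18 = 1042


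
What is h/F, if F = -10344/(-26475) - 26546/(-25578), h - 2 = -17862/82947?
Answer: 5569108171200/4457867541353 ≈ 1.2493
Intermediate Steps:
h = 49344/27649 (h = 2 - 17862/82947 = 2 - 17862*1/82947 = 2 - 5954/27649 = 49344/27649 ≈ 1.7847)
F = 161230697/112862925 (F = -10344*(-1/26475) - 26546*(-1/25578) = 3448/8825 + 13273/12789 = 161230697/112862925 ≈ 1.4286)
h/F = 49344/(27649*(161230697/112862925)) = (49344/27649)*(112862925/161230697) = 5569108171200/4457867541353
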